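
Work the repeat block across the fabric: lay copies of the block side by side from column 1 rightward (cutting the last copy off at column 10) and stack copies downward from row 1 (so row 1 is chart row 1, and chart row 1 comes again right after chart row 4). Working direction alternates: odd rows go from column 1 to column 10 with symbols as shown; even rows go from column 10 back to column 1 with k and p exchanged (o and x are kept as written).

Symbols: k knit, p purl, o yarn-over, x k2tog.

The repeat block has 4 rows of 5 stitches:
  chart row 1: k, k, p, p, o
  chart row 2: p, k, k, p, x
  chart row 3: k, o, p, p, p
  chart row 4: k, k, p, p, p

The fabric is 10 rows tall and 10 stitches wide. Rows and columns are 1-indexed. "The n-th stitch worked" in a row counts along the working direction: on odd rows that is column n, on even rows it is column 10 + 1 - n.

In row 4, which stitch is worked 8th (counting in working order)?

Result:
k

Derivation:
Row 4 uses chart row ((4-1) mod 4)+1 = 4. Row 4 is even, so WS.
Chart row 4 tiled across columns 1-10: k k p p p k k p p p
Wrong side: read the tiled row from column 10 down to 1 and exchange k with p (leave o, x).
Row 4 as worked: k k k p p k k k p p
The 8th stitch worked is k.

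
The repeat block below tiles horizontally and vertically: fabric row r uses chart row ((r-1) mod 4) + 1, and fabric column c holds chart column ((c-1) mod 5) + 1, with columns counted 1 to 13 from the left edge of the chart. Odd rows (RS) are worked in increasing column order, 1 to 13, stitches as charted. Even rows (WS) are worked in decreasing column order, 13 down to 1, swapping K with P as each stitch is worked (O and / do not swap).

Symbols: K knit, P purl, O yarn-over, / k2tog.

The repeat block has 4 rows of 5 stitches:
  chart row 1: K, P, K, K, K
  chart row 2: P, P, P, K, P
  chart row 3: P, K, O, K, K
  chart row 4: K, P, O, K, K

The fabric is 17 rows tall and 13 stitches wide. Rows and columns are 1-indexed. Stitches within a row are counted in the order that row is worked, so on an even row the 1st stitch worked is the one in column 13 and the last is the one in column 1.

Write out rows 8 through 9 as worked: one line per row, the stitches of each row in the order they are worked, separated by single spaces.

Result:
O K P P P O K P P P O K P
K P K K K K P K K K K P K

Derivation:
Row 8: chart row 4, WS - tiled (columns 1-13): K P O K K K P O K K K P O; work from column 13 back to 1 with K<->P swapped.
Row 9: chart row 1, RS - tile across columns 1-13 and work as-is.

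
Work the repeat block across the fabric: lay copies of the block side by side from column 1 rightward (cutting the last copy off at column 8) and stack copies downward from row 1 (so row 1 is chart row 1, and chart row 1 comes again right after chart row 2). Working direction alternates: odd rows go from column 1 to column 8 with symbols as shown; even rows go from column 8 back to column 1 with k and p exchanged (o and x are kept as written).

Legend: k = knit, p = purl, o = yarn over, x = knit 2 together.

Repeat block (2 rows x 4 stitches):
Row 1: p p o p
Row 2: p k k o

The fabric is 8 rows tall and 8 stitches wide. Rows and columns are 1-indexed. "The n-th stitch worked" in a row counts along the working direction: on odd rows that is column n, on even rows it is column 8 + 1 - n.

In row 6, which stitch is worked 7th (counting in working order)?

For row 6: chart row = ((6-1) mod 2) + 1 = 2; this is a WS (even) row.
Chart row 2 tiled across columns 1-8: p k k o p k k o
Wrong side: read the tiled row from column 8 down to 1 and exchange k with p (leave o, x).
Row 6 as worked: o p p k o p p k
Counting 7 along the worked row gives p.

Result:
p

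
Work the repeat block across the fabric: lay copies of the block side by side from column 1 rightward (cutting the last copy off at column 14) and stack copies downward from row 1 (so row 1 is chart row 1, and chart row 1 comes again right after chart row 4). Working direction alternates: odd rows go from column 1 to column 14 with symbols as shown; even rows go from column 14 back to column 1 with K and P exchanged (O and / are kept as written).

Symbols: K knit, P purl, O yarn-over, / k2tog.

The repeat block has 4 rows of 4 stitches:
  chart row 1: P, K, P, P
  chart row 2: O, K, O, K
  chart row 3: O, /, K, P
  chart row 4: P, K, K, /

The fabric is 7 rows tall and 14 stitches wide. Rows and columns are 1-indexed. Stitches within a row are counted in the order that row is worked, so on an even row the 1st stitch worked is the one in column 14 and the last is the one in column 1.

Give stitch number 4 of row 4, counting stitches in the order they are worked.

== STITCH ==
P

Derivation:
Row 4: (4-1) mod 4 = 3, so use chart row 4. Even row -> WS.
Chart row 4 tiled across columns 1-14: P K K / P K K / P K K / P K
WS: work from column 14 back to column 1 (reverse the tiled row), swapping K<->P (O and / unchanged).
Row 4 as worked: P K / P P K / P P K / P P K
The 4th stitch worked is P.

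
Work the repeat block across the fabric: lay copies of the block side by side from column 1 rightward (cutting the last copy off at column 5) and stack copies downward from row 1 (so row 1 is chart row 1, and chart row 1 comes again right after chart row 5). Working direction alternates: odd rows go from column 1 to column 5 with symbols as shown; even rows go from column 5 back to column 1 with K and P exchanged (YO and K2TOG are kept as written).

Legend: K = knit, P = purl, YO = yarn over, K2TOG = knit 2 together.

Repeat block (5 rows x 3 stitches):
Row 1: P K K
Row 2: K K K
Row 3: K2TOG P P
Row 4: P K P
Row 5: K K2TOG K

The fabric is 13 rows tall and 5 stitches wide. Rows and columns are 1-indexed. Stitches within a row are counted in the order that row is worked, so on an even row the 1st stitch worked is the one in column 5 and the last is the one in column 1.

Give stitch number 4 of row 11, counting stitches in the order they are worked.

Result:
P

Derivation:
Row 11: (11-1) mod 5 = 0, so use chart row 1. Odd row -> RS.
Chart row 1 tiled across columns 1-5: P K K P K
Right side: take the tiled row as-is (worked left to right from column 1).
Stitch 4 in working order -> P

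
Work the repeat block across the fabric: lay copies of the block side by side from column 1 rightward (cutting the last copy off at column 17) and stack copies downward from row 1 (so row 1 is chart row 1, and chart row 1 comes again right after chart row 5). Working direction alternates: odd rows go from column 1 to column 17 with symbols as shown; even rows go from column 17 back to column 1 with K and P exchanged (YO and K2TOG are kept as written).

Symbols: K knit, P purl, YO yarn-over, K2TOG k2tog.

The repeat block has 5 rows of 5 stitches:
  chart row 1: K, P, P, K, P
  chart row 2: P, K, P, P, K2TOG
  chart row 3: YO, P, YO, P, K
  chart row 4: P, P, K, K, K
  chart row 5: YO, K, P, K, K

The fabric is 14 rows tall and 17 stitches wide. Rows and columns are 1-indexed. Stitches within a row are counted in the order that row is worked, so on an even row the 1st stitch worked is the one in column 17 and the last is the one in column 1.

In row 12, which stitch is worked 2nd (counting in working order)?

For row 12: chart row = ((12-1) mod 5) + 1 = 2; this is a WS (even) row.
Chart row 2 tiled across columns 1-17: P K P P K2TOG P K P P K2TOG P K P P K2TOG P K
WS: work from column 17 back to column 1 (reverse the tiled row), swapping K<->P (YO and K2TOG unchanged).
Row 12 as worked: P K K2TOG K K P K K2TOG K K P K K2TOG K K P K
Stitch 2 in working order -> K

Stitch:
K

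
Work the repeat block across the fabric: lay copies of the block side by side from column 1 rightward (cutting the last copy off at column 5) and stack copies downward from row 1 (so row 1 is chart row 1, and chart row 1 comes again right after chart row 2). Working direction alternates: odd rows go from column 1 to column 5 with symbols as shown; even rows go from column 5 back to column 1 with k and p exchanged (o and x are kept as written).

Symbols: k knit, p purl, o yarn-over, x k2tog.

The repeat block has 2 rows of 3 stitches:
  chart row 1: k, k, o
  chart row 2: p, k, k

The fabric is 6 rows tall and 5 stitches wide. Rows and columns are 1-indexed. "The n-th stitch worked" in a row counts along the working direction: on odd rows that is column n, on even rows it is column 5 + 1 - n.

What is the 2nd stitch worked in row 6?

Result:
k

Derivation:
Row 6 uses chart row ((6-1) mod 2)+1 = 2. Row 6 is even, so WS.
Chart row 2 tiled across columns 1-5: p k k p k
WS row: flip the tiled sequence (start at column 5) and apply k<->p; o and x stay.
Row 6 as worked: p k p p k
Counting 2 along the worked row gives k.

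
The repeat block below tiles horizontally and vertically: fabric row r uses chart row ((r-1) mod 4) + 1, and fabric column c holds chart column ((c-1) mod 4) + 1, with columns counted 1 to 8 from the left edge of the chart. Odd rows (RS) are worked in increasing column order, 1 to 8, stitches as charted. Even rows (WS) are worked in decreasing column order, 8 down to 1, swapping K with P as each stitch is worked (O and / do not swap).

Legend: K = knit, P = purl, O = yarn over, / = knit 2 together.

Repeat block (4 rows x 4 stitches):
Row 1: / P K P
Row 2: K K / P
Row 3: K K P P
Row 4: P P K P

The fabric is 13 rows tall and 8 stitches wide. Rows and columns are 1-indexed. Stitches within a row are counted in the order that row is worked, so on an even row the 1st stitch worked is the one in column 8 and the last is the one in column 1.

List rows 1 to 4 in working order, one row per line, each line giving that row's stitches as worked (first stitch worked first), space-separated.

== ROWS AS WORKED ==
/ P K P / P K P
K / P P K / P P
K K P P K K P P
K P K K K P K K

Derivation:
Row 1: chart row 1, RS - tile across columns 1-8 and work as-is.
Row 2: chart row 2, WS - tiled (columns 1-8): K K / P K K / P; work from column 8 back to 1 with K<->P swapped.
Row 3: chart row 3, RS - tile across columns 1-8 and work as-is.
Row 4: chart row 4, WS - tiled (columns 1-8): P P K P P P K P; work from column 8 back to 1 with K<->P swapped.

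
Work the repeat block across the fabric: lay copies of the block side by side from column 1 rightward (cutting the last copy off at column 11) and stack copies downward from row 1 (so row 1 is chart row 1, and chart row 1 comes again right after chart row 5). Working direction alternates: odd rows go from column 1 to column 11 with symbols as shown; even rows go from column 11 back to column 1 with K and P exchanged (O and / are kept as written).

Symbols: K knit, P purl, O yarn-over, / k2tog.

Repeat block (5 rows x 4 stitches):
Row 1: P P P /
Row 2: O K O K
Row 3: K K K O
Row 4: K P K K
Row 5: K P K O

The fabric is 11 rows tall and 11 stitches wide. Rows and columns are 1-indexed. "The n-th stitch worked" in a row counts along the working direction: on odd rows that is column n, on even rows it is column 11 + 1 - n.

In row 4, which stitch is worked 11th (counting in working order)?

Stitch:
P

Derivation:
For row 4: chart row = ((4-1) mod 5) + 1 = 4; this is a WS (even) row.
Chart row 4 tiled across columns 1-11: K P K K K P K K K P K
WS: work from column 11 back to column 1 (reverse the tiled row), swapping K<->P (O and / unchanged).
Row 4 as worked: P K P P P K P P P K P
Counting 11 along the worked row gives P.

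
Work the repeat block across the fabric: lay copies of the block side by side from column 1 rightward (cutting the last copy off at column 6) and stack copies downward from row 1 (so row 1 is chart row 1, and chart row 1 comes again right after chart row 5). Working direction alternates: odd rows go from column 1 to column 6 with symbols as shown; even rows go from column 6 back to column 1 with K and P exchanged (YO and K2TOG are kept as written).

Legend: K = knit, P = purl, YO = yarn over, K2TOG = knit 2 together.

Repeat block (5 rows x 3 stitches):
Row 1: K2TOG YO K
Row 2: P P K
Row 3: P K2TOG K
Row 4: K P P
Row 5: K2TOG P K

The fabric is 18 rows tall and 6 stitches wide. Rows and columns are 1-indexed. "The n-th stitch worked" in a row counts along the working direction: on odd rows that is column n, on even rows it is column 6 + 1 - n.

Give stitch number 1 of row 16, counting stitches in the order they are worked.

== STITCH ==
P

Derivation:
Row 16 uses chart row ((16-1) mod 5)+1 = 1. Row 16 is even, so WS.
Chart row 1 tiled across columns 1-6: K2TOG YO K K2TOG YO K
WS: work from column 6 back to column 1 (reverse the tiled row), swapping K<->P (YO and K2TOG unchanged).
Row 16 as worked: P YO K2TOG P YO K2TOG
The 1st stitch worked is P.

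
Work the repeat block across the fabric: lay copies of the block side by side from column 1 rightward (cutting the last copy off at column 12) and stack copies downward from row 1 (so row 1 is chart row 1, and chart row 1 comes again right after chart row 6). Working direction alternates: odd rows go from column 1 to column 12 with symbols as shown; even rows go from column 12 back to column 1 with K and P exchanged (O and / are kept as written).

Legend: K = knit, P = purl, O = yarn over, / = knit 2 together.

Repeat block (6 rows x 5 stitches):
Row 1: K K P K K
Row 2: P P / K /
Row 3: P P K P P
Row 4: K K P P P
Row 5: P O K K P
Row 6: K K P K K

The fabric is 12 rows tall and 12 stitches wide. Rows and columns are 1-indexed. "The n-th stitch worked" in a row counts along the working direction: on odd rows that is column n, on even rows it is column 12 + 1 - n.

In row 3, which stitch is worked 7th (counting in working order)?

Row 3: (3-1) mod 6 = 2, so use chart row 3. Odd row -> RS.
Chart row 3 tiled across columns 1-12: P P K P P P P K P P P P
RS: work column 1 to column 12, symbols as charted — the tiled row is the row as worked.
Stitch 7 in working order -> P

Stitch:
P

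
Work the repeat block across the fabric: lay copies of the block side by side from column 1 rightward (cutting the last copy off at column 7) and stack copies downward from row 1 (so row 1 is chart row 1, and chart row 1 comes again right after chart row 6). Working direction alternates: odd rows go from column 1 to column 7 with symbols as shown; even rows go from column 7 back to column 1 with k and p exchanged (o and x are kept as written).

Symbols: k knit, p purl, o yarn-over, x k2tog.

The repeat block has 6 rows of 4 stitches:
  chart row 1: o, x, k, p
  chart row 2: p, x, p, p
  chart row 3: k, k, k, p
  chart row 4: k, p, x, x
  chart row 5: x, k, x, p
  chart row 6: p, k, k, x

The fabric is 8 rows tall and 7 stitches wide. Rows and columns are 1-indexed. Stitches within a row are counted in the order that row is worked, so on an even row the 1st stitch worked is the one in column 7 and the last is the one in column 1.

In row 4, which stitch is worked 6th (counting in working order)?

Result:
k

Derivation:
Row 4: (4-1) mod 6 = 3, so use chart row 4. Even row -> WS.
Chart row 4 tiled across columns 1-7: k p x x k p x
WS row: flip the tiled sequence (start at column 7) and apply k<->p; o and x stay.
Row 4 as worked: x k p x x k p
Stitch 6 in working order -> k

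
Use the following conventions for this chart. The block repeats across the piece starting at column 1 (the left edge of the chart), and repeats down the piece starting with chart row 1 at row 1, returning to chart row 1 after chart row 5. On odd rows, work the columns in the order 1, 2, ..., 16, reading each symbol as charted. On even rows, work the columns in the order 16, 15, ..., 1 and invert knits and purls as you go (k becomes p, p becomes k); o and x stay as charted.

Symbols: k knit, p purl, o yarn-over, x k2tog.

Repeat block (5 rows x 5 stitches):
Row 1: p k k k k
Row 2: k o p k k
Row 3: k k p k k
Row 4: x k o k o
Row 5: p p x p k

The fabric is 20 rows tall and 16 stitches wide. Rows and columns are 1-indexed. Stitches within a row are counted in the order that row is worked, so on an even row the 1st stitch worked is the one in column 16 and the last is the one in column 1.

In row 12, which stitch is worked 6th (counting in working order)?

Row 12: (12-1) mod 5 = 1, so use chart row 2. Even row -> WS.
Chart row 2 tiled across columns 1-16: k o p k k k o p k k k o p k k k
WS: work from column 16 back to column 1 (reverse the tiled row), swapping k<->p (o and x unchanged).
Row 12 as worked: p p p k o p p p k o p p p k o p
Stitch 6 in working order -> p

Stitch:
p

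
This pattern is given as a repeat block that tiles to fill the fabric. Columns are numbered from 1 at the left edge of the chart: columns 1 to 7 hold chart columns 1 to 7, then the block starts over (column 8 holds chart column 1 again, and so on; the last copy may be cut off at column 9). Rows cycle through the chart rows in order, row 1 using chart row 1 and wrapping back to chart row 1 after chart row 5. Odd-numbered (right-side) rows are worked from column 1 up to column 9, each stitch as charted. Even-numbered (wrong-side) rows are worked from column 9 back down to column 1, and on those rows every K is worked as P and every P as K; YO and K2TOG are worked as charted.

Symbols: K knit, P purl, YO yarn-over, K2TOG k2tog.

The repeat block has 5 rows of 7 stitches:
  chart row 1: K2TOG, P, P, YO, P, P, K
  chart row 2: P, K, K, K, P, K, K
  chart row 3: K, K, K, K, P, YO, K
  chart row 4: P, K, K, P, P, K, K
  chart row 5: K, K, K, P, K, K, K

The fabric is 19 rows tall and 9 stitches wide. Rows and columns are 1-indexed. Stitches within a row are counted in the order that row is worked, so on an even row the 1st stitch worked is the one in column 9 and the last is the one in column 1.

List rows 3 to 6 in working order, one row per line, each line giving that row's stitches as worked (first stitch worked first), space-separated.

Row 3: chart row 3, RS - tile across columns 1-9 and work as-is.
Row 4: chart row 4, WS - tiled (columns 1-9): P K K P P K K P K; work from column 9 back to 1 with K<->P swapped.
Row 5: chart row 5, RS - tile across columns 1-9 and work as-is.
Row 6: chart row 1, WS - tiled (columns 1-9): K2TOG P P YO P P K K2TOG P; work from column 9 back to 1 with K<->P swapped.

Result:
K K K K P YO K K K
P K P P K K P P K
K K K P K K K K K
K K2TOG P K K YO K K K2TOG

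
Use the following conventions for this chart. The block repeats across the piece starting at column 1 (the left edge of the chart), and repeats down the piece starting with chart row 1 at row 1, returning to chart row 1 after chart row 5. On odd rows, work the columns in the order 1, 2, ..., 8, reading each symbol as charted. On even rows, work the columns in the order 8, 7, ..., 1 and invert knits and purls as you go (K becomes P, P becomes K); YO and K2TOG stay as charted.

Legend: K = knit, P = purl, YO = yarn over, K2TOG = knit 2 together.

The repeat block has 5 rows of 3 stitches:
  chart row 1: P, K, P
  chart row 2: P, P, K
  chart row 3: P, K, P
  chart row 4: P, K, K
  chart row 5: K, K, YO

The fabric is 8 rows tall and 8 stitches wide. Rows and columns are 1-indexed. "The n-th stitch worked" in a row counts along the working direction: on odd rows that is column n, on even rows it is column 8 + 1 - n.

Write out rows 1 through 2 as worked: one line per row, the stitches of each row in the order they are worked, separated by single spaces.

Rows as worked:
P K P P K P P K
K K P K K P K K

Derivation:
Row 1: chart row 1, RS - tile across columns 1-8 and work as-is.
Row 2: chart row 2, WS - tiled (columns 1-8): P P K P P K P P; work from column 8 back to 1 with K<->P swapped.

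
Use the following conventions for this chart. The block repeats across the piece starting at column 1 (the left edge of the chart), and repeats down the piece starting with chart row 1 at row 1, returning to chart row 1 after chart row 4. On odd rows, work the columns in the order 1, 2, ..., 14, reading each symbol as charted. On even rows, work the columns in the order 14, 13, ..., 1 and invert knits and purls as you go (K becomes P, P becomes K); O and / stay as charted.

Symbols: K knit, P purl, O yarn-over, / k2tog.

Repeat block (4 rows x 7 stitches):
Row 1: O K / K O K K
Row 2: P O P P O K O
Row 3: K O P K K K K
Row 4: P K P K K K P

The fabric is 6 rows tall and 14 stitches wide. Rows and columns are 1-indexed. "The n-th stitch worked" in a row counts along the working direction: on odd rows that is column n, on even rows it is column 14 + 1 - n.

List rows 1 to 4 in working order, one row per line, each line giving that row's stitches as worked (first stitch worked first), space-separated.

Rows as worked:
O K / K O K K O K / K O K K
O P O K K O K O P O K K O K
K O P K K K K K O P K K K K
K P P P K P K K P P P K P K

Derivation:
Row 1: chart row 1, RS - tile across columns 1-14 and work as-is.
Row 2: chart row 2, WS - tiled (columns 1-14): P O P P O K O P O P P O K O; work from column 14 back to 1 with K<->P swapped.
Row 3: chart row 3, RS - tile across columns 1-14 and work as-is.
Row 4: chart row 4, WS - tiled (columns 1-14): P K P K K K P P K P K K K P; work from column 14 back to 1 with K<->P swapped.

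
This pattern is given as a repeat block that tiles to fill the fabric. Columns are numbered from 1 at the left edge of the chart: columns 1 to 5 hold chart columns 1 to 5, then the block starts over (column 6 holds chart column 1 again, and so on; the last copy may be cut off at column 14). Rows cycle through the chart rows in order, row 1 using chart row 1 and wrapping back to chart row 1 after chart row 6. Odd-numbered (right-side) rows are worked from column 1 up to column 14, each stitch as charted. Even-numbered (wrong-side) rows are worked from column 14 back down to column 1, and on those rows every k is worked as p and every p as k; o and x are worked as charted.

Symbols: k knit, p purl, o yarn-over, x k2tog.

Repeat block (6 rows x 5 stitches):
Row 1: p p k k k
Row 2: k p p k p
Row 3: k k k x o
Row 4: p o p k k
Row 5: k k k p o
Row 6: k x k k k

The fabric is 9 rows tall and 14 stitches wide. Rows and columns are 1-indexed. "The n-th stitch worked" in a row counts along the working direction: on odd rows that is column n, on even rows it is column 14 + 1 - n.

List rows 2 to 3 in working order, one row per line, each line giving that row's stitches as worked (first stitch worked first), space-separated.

Rows as worked:
p k k p k p k k p k p k k p
k k k x o k k k x o k k k x

Derivation:
Row 2: chart row 2, WS - tiled (columns 1-14): k p p k p k p p k p k p p k; work from column 14 back to 1 with k<->p swapped.
Row 3: chart row 3, RS - tile across columns 1-14 and work as-is.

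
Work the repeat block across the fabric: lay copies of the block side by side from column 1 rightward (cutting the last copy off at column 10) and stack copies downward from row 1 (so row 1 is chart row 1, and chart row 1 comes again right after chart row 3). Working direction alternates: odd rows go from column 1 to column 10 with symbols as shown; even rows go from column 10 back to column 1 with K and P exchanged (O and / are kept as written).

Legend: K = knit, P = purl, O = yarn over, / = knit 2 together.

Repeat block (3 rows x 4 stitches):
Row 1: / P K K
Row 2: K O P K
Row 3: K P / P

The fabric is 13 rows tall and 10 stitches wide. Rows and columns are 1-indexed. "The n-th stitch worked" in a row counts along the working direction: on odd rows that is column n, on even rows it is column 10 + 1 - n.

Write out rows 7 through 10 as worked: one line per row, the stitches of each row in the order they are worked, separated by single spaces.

Row 7: chart row 1, RS - tile across columns 1-10 and work as-is.
Row 8: chart row 2, WS - tiled (columns 1-10): K O P K K O P K K O; work from column 10 back to 1 with K<->P swapped.
Row 9: chart row 3, RS - tile across columns 1-10 and work as-is.
Row 10: chart row 1, WS - tiled (columns 1-10): / P K K / P K K / P; work from column 10 back to 1 with K<->P swapped.

== ROWS AS WORKED ==
/ P K K / P K K / P
O P P K O P P K O P
K P / P K P / P K P
K / P P K / P P K /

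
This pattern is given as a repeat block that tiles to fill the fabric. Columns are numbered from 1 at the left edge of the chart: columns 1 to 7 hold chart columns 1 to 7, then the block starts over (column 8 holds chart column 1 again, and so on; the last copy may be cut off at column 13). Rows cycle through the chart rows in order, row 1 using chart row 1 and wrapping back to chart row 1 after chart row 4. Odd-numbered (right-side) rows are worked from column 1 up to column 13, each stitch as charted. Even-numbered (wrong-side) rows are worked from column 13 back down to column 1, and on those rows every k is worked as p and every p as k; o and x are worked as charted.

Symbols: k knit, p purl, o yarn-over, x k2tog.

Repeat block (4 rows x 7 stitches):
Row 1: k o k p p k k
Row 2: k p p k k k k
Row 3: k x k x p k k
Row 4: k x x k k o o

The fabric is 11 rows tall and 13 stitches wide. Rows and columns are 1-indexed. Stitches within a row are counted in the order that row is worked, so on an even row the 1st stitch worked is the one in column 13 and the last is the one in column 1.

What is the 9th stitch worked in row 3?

Row 3: (3-1) mod 4 = 2, so use chart row 3. Odd row -> RS.
Chart row 3 tiled across columns 1-13: k x k x p k k k x k x p k
RS row: no reversal, no swap; stitch n worked = column n.
Stitch 9 in working order -> x

Stitch:
x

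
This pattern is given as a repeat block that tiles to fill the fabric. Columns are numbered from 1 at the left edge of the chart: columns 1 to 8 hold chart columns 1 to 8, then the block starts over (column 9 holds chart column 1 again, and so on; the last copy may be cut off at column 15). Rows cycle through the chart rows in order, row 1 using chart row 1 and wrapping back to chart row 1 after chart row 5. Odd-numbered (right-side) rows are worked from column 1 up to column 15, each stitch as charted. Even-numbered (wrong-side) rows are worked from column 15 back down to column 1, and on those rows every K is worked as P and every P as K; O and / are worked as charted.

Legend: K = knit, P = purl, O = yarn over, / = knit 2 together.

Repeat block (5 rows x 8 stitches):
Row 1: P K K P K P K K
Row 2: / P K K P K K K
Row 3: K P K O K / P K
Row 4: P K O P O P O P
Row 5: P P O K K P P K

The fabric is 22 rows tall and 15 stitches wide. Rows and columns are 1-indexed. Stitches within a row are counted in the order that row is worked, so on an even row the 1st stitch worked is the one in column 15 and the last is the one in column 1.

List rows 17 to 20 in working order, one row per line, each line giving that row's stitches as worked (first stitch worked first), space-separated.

Rows as worked:
/ P K K P K K K / P K K P K K
K / P O P K P P K / P O P K P
P K O P O P O P P K O P O P O
K K P P O K K P K K P P O K K

Derivation:
Row 17: chart row 2, RS - tile across columns 1-15 and work as-is.
Row 18: chart row 3, WS - tiled (columns 1-15): K P K O K / P K K P K O K / P; work from column 15 back to 1 with K<->P swapped.
Row 19: chart row 4, RS - tile across columns 1-15 and work as-is.
Row 20: chart row 5, WS - tiled (columns 1-15): P P O K K P P K P P O K K P P; work from column 15 back to 1 with K<->P swapped.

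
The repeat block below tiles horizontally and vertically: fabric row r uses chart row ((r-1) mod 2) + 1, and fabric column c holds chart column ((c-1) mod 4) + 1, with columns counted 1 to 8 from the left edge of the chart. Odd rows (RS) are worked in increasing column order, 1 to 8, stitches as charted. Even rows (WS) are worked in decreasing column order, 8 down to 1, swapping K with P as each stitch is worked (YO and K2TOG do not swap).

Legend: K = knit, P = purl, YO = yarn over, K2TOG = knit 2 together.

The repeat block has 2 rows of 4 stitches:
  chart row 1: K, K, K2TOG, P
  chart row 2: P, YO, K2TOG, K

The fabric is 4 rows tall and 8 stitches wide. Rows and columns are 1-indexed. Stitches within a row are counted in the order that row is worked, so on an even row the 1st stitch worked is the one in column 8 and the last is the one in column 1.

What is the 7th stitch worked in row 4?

Row 4: (4-1) mod 2 = 1, so use chart row 2. Even row -> WS.
Chart row 2 tiled across columns 1-8: P YO K2TOG K P YO K2TOG K
Wrong side: read the tiled row from column 8 down to 1 and exchange K with P (leave YO, K2TOG).
Row 4 as worked: P K2TOG YO K P K2TOG YO K
Counting 7 along the worked row gives YO.

Result:
YO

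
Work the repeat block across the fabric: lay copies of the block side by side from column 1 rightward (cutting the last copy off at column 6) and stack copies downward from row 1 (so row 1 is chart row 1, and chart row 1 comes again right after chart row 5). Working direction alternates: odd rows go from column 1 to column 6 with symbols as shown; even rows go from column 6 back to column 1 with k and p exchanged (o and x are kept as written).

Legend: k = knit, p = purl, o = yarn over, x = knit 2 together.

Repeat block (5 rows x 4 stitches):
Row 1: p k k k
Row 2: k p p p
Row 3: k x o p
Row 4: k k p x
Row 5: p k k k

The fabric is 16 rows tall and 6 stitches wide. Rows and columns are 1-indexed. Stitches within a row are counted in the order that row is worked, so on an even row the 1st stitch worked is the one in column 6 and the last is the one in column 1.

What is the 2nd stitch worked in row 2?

== STITCH ==
p

Derivation:
For row 2: chart row = ((2-1) mod 5) + 1 = 2; this is a WS (even) row.
Chart row 2 tiled across columns 1-6: k p p p k p
WS row: flip the tiled sequence (start at column 6) and apply k<->p; o and x stay.
Row 2 as worked: k p k k k p
The 2nd stitch worked is p.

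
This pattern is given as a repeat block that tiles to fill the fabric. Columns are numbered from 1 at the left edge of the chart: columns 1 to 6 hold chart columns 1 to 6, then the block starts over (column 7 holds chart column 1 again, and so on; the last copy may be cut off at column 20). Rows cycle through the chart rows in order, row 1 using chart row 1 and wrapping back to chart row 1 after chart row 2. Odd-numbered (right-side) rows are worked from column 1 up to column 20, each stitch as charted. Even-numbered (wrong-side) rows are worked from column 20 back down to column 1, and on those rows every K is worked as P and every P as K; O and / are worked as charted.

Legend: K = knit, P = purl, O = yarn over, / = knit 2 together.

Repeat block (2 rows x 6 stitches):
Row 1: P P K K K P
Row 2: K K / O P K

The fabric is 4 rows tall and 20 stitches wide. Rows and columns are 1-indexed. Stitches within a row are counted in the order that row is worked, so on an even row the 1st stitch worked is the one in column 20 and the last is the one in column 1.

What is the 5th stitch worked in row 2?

Stitch:
O

Derivation:
Row 2 uses chart row ((2-1) mod 2)+1 = 2. Row 2 is even, so WS.
Chart row 2 tiled across columns 1-20: K K / O P K K K / O P K K K / O P K K K
Wrong side: read the tiled row from column 20 down to 1 and exchange K with P (leave O, /).
Row 2 as worked: P P P K O / P P P K O / P P P K O / P P
Counting 5 along the worked row gives O.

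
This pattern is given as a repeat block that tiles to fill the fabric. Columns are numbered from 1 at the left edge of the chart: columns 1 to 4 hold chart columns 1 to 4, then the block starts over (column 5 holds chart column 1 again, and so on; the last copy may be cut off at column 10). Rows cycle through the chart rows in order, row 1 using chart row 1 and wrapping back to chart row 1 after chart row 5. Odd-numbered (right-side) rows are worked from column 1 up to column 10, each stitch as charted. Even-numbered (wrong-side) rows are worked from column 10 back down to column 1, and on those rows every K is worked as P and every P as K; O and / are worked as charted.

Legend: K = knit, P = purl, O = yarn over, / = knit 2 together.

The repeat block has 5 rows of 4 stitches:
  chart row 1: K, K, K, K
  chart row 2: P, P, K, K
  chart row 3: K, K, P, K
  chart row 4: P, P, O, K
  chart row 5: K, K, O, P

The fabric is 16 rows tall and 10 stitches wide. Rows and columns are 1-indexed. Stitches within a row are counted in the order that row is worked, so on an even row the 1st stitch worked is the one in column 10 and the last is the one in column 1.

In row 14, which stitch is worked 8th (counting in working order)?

== STITCH ==
O

Derivation:
Row 14: (14-1) mod 5 = 3, so use chart row 4. Even row -> WS.
Chart row 4 tiled across columns 1-10: P P O K P P O K P P
WS row: flip the tiled sequence (start at column 10) and apply K<->P; O and / stay.
Row 14 as worked: K K P O K K P O K K
Stitch 8 in working order -> O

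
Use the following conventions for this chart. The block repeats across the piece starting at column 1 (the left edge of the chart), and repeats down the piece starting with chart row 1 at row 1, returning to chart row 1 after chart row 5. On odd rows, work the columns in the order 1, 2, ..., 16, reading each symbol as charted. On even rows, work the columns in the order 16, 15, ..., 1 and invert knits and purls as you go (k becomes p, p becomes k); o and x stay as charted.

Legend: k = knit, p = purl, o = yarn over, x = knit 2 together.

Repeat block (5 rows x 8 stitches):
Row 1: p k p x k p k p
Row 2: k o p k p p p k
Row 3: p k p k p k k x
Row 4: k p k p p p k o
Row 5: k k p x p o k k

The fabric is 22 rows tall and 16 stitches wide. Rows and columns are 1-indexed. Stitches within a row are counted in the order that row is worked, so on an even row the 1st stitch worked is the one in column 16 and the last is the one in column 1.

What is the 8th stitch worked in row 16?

Result:
k

Derivation:
Row 16 uses chart row ((16-1) mod 5)+1 = 1. Row 16 is even, so WS.
Chart row 1 tiled across columns 1-16: p k p x k p k p p k p x k p k p
WS row: flip the tiled sequence (start at column 16) and apply k<->p; o and x stay.
Row 16 as worked: k p k p x k p k k p k p x k p k
The 8th stitch worked is k.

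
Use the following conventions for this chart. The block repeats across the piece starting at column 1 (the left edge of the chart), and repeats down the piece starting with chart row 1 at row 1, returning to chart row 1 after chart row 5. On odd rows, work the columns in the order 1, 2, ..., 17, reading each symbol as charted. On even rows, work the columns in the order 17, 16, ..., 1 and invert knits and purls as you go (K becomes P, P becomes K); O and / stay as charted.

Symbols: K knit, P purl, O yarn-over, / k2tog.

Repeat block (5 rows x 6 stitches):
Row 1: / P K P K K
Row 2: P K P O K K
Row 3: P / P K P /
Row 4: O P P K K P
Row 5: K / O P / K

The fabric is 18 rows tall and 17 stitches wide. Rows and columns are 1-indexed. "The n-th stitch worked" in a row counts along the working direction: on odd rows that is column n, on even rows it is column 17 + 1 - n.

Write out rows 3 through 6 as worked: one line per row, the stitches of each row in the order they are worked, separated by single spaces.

Result:
P / P K P / P / P K P / P / P K P
P P K K O K P P K K O K P P K K O
K / O P / K K / O P / K K / O P /
P K P K / P P K P K / P P K P K /

Derivation:
Row 3: chart row 3, RS - tile across columns 1-17 and work as-is.
Row 4: chart row 4, WS - tiled (columns 1-17): O P P K K P O P P K K P O P P K K; work from column 17 back to 1 with K<->P swapped.
Row 5: chart row 5, RS - tile across columns 1-17 and work as-is.
Row 6: chart row 1, WS - tiled (columns 1-17): / P K P K K / P K P K K / P K P K; work from column 17 back to 1 with K<->P swapped.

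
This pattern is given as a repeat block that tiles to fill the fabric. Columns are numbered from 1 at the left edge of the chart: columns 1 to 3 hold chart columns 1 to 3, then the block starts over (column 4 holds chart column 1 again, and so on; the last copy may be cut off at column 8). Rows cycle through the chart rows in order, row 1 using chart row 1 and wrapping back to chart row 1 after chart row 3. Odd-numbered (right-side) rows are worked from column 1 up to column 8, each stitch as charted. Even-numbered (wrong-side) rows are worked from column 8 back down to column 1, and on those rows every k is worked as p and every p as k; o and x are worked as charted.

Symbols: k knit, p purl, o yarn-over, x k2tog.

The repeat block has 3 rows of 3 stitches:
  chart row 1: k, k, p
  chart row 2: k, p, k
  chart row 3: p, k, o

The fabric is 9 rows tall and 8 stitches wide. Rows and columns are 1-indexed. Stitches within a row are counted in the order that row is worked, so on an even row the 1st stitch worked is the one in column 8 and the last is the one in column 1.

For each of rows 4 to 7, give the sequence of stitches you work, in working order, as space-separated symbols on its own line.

Row 4: chart row 1, WS - tiled (columns 1-8): k k p k k p k k; work from column 8 back to 1 with k<->p swapped.
Row 5: chart row 2, RS - tile across columns 1-8 and work as-is.
Row 6: chart row 3, WS - tiled (columns 1-8): p k o p k o p k; work from column 8 back to 1 with k<->p swapped.
Row 7: chart row 1, RS - tile across columns 1-8 and work as-is.

== ROWS AS WORKED ==
p p k p p k p p
k p k k p k k p
p k o p k o p k
k k p k k p k k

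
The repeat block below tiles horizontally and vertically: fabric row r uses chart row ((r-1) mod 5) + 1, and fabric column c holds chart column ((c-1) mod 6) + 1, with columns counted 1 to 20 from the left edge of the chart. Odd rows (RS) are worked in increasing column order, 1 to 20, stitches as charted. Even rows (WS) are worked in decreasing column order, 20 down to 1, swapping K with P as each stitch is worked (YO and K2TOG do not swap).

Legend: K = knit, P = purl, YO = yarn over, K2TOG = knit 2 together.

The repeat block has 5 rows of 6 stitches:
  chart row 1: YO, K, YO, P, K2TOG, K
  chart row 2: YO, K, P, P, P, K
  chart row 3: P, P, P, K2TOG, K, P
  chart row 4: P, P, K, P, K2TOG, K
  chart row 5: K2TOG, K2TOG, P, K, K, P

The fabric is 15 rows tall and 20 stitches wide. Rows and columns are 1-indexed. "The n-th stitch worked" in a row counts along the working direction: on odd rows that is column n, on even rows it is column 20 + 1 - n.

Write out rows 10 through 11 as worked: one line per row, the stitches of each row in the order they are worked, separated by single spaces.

Row 10: chart row 5, WS - tiled (columns 1-20): K2TOG K2TOG P K K P K2TOG K2TOG P K K P K2TOG K2TOG P K K P K2TOG K2TOG; work from column 20 back to 1 with K<->P swapped.
Row 11: chart row 1, RS - tile across columns 1-20 and work as-is.

Rows as worked:
K2TOG K2TOG K P P K K2TOG K2TOG K P P K K2TOG K2TOG K P P K K2TOG K2TOG
YO K YO P K2TOG K YO K YO P K2TOG K YO K YO P K2TOG K YO K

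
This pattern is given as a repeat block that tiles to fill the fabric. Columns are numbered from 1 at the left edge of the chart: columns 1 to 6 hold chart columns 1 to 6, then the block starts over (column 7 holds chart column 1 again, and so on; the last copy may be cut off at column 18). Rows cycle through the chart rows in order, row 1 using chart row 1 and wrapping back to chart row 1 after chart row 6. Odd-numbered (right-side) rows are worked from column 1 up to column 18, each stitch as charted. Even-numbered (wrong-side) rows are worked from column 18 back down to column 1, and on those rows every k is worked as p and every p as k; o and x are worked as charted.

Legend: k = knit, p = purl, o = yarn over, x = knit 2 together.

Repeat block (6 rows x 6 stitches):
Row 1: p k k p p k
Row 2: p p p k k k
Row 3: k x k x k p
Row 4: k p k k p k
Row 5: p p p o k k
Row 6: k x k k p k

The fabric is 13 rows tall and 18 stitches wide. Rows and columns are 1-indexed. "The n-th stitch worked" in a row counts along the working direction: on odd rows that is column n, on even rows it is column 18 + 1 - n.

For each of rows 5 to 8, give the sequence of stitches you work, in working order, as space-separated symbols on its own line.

Result:
p p p o k k p p p o k k p p p o k k
p k p p x p p k p p x p p k p p x p
p k k p p k p k k p p k p k k p p k
p p p k k k p p p k k k p p p k k k

Derivation:
Row 5: chart row 5, RS - tile across columns 1-18 and work as-is.
Row 6: chart row 6, WS - tiled (columns 1-18): k x k k p k k x k k p k k x k k p k; work from column 18 back to 1 with k<->p swapped.
Row 7: chart row 1, RS - tile across columns 1-18 and work as-is.
Row 8: chart row 2, WS - tiled (columns 1-18): p p p k k k p p p k k k p p p k k k; work from column 18 back to 1 with k<->p swapped.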